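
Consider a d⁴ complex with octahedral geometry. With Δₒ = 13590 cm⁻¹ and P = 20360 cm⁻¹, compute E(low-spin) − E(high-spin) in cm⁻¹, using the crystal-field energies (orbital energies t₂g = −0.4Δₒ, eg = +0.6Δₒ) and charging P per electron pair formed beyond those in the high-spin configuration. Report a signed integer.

6770

In the high-spin limit (t₂g³ eg¹) the orbital term is -0.6Δₒ = -8154 cm⁻¹, with no excess pairing.
Low-spin: t₂g⁴ eg⁰, orbital CFSE = -1.6Δₒ = -21744 cm⁻¹; plus 1 excess pair × P = +20360 cm⁻¹; total -1384 cm⁻¹.
The difference is -1384 − (-8154) = 6770 cm⁻¹, so high-spin lies lower.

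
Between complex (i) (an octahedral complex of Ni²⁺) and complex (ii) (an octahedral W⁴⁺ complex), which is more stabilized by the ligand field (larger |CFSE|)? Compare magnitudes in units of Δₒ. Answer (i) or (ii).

(i)

(i): Ni²⁺: group 10, so d-count = 10 − 2 = 8; t₂g⁶ eg², CFSE = -1.2Δₒ.
(ii): W is in group 6, so W⁴⁺ is d² (6 − 4 = 2); For octahedral d² the high- and low-spin configurations coincide; t₂g² eg⁰, CFSE = -0.8Δₒ.
So (i) has the larger |CFSE|.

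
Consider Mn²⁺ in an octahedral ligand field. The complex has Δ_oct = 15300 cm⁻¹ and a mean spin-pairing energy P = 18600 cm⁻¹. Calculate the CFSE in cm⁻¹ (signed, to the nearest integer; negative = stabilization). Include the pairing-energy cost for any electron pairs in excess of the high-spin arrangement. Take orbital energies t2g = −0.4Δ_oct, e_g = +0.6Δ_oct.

0

Mn²⁺: group 7, so d-count = 7 − 2 = 5.
With Δ_oct < P the complex is high-spin.
Configuration: t2g^3 e_g^2.
Orbital CFSE = 0.0Δ_oct = 0.0 × 15300 = 0 cm⁻¹.
High-spin has no excess pairs, so no pairing correction applies.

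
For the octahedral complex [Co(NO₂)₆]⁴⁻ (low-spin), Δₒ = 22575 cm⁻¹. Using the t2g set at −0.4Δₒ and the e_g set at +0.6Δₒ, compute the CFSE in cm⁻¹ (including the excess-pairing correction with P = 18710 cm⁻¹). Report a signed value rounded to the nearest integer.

Each NO₂⁻ contributes -1; 6 × (-1) = -6. With overall charge -4, Co is in the +2 oxidation state.
Co is in group 9, so Co²⁺ is d⁷ (9 − 2 = 7).
Electron filling gives t2g^6 e_g^1.
Orbital CFSE = 6(-0.4) + 1(0.6) = -1.8Δₒ = -1.8 × 22575 = -40635 cm⁻¹.
Relative to high-spin t2g^5 e_g^2 (2 paired), the low-spin configuration has 1 additional pair, contributing +1 × 18710 = +18710 cm⁻¹.
Overall CFSE = -40635 + 18710 = -21925 cm⁻¹.

-21925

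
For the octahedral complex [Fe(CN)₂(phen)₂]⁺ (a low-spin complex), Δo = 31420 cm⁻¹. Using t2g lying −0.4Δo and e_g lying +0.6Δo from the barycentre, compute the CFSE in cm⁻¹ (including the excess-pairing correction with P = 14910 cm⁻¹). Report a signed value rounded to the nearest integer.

Ligand charges: 2×(-1) from CN⁻ and 2×(+0) from phen sum to -2; with overall charge +1, Fe is +3.
Fe is in group 8, so Fe³⁺ is d⁵ (8 − 3 = 5).
Electron filling gives t2g^5 e_g^0.
Orbital CFSE = 5(-0.4) + 0(0.6) = -2.0Δo = -2.0 × 31420 = -62840 cm⁻¹.
Pairing penalty: 2 pairs vs 0 in the high-spin reference → 2 extra × P = 29820 cm⁻¹.
Net CFSE = -62840 + 29820 = -33020 cm⁻¹.

-33020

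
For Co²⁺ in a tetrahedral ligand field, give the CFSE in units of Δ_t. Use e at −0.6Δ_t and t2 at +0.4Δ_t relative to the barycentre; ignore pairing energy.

Co²⁺: group 9, so d-count = 9 − 2 = 7.
Tetrahedral splitting is small, so the complex is high-spin.
Configuration: e^4 t2^3.
CFSE = 4(-0.6Δ_t) + 3(0.4Δ_t) = -2.4Δ_t + 1.2Δ_t = -1.2Δ_t.

-1.2 Δ_t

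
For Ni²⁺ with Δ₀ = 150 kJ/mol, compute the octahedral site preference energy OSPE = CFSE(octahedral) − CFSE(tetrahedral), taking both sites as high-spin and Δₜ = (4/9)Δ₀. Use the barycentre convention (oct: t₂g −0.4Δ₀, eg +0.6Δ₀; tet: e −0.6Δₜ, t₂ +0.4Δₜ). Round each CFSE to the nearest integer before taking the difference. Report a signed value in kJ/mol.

Group 10 minus oxidation state +2 gives a d⁸ configuration for Ni²⁺.
Octahedral (high-spin): t2g^6 e_g^2, CFSE = 6(−0.4) + 2(+0.6) = -1.2Δ₀ = -1.2 × 150 = -180 kJ/mol.
In a tetrahedral site the filling is e^4 t2^4: CFSE(tet) = -0.8Δₜ = -0.8 × (4/9)(150) = -53 kJ/mol.
OSPE = CFSE(oct) − CFSE(tet) = -180 − (-53) = -127 kJ/mol.

-127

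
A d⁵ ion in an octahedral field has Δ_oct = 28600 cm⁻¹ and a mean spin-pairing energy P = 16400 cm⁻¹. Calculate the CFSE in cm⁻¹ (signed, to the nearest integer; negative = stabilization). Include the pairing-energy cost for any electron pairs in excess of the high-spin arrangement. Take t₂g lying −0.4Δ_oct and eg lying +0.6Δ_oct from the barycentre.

With Δ_oct > P the complex is low-spin.
Configuration: t₂g⁵ eg⁰.
Orbital CFSE = -2.0Δ_oct = -2.0 × 28600 = -57200 cm⁻¹.
Excess pairs vs high-spin: 2 − 0 = 2; pairing cost = +32800 cm⁻¹.
Net CFSE = -57200 + 32800 = -24400 cm⁻¹.

-24400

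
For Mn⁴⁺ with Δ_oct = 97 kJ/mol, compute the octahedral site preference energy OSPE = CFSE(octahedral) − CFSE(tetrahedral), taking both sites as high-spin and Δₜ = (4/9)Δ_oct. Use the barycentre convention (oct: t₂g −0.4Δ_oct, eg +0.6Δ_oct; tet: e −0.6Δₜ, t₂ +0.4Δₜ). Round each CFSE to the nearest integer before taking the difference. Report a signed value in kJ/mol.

Mn is in group 7, so Mn⁴⁺ is d³ (7 − 4 = 3).
Octahedral high-spin t₂g³ eg⁰: CFSE = -1.2 × 97 = -116 kJ/mol.
In a tetrahedral site the filling is e² t₂¹: CFSE(tet) = -0.8Δₜ = -0.8 × (4/9)(97) = -34 kJ/mol.
OSPE = -116 − (-34) = -82 kJ/mol.

-82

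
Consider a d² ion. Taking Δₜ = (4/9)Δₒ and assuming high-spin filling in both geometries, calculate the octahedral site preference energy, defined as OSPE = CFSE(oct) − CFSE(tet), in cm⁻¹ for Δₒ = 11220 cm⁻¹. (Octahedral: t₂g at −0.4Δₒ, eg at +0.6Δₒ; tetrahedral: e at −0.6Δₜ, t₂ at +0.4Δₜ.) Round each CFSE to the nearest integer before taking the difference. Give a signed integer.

Octahedral high-spin t₂g² eg⁰: CFSE = -0.8 × 11220 = -8976 cm⁻¹.
Tetrahedral: e² t₂⁰, CFSE = 2(−0.6) + 0(+0.4) = -1.2Δₜ = -1.2 × (4/9) × 11220 = -5984 cm⁻¹.
OSPE = CFSE(oct) − CFSE(tet) = -8976 − (-5984) = -2992 cm⁻¹.

-2992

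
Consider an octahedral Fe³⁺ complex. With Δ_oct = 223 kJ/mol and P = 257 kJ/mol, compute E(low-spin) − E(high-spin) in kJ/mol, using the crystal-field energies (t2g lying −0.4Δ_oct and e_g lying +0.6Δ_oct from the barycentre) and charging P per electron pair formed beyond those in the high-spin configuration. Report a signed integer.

Fe³⁺: group 8, so d-count = 8 − 3 = 5.
High-spin: t2g^3 e_g^2, CFSE = 0.0Δ_oct = 0 kJ/mol.
For low-spin the configuration is t2g^5 e_g^0: orbital energy -2.0 × 223 = -446 kJ/mol, and 2 additional pairs relative to high-spin add 514 kJ/mol, giving 68 kJ/mol.
E(LS) − E(HS) = 68 − (0) = 68 kJ/mol.

68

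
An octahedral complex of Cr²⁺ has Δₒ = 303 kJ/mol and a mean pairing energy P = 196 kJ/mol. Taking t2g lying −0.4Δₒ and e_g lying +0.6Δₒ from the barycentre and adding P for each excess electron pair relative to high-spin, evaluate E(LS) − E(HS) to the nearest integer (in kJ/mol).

-107

Cr²⁺: group 6, so d-count = 6 − 2 = 4.
In the high-spin limit (t2g^3 e_g^1) the orbital term is -0.6Δₒ = -182 kJ/mol, with no excess pairing.
Low-spin: t2g^4 e_g^0, orbital CFSE = -1.6Δₒ = -485 kJ/mol; plus 1 excess pair × P = +196 kJ/mol; total -289 kJ/mol.
The difference is -289 − (-182) = -107 kJ/mol, so low-spin lies lower.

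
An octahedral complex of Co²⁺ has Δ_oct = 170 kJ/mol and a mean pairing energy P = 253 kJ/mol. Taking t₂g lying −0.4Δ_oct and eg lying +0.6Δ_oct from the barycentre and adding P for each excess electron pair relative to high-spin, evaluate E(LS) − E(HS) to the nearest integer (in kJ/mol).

83

Co sits in group 9; removing 2 electrons leaves Co²⁺ with 9 − 2 = 7 d electrons.
In the high-spin limit (t₂g⁵ eg²) the orbital term is -0.8Δ_oct = -136 kJ/mol, with no excess pairing.
For low-spin the configuration is t₂g⁶ eg¹: orbital energy -1.8 × 170 = -306 kJ/mol, and 1 additional pair relative to high-spin adds 253 kJ/mol, giving -53 kJ/mol.
The difference is -53 − (-136) = 83 kJ/mol, so high-spin lies lower.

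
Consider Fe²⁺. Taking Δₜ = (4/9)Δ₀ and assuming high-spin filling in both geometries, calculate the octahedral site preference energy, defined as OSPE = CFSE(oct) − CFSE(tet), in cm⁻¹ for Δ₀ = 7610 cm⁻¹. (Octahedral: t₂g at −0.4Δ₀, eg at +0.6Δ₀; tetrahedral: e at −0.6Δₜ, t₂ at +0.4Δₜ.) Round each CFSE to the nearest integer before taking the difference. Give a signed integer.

Fe²⁺: group 8, so d-count = 8 − 2 = 6.
Octahedral (high-spin): t2g^4 e_g^2, CFSE = 4(−0.4) + 2(+0.6) = -0.4Δ₀ = -0.4 × 7610 = -3044 cm⁻¹.
Tetrahedral: e^3 t2^3, CFSE = 3(−0.6) + 3(+0.4) = -0.6Δₜ = -0.6 × (4/9) × 7610 = -2029 cm⁻¹.
Subtracting, OSPE = -3044 − (-2029) = -1015 cm⁻¹.

-1015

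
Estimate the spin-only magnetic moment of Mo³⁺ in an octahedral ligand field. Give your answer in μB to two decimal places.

3.87 μB

Mo is in group 6, so Mo³⁺ is d³ (6 − 3 = 3).
Configuration: t₂g³ eg⁰ → 3 unpaired electrons.
μ(spin-only) = √[3(3+2)] = √15 ≈ 3.87 μB.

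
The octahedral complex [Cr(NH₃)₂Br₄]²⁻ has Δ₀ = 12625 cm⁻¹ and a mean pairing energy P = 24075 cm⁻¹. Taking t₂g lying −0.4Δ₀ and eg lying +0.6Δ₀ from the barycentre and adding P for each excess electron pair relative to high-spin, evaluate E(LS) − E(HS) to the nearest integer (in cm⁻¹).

11450

Ligand charges: 2×(+0) from NH₃ and 4×(-1) from Br⁻ sum to -4; with overall charge -2, Cr is +2.
Cr sits in group 6; removing 2 electrons leaves Cr²⁺ with 6 − 2 = 4 d electrons.
High-spin d⁴ fills as t₂g³ eg¹ with CFSE 3(−0.4) + 1(+0.6) = -0.6Δ₀ = -7575 cm⁻¹.
For low-spin the configuration is t₂g⁴ eg⁰: orbital energy -1.6 × 12625 = -20200 cm⁻¹, and 1 additional pair relative to high-spin adds 24075 cm⁻¹, giving 3875 cm⁻¹.
The difference is 3875 − (-7575) = 11450 cm⁻¹, so high-spin lies lower.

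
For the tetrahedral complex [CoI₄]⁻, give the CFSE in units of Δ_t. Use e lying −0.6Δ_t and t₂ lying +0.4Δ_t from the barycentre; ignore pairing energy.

-0.6 Δ_t

Each I⁻ contributes -1; 4 × (-1) = -4. With overall charge -1, Co is in the +3 oxidation state.
Group 9 minus oxidation state +3 gives a d⁶ configuration for Co³⁺.
Tetrahedral splitting is small, so the complex is high-spin.
Configuration: e³ t₂³.
CFSE = 3(-0.6Δ_t) + 3(0.4Δ_t) = -1.8Δ_t + 1.2Δ_t = -0.6Δ_t.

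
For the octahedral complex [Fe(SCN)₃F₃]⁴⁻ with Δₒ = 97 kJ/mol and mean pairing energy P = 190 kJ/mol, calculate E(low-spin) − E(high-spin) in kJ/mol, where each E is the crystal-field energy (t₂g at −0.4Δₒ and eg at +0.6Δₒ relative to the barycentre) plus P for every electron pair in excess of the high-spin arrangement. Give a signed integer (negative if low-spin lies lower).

Ligand charges: 3×(-1) from SCN⁻ and 3×(-1) from F⁻ sum to -6; with overall charge -4, Fe is +2.
Fe sits in group 8; removing 2 electrons leaves Fe²⁺ with 8 − 2 = 6 d electrons.
High-spin d⁶ fills as t₂g⁴ eg² with CFSE 4(−0.4) + 2(+0.6) = -0.4Δₒ = -39 kJ/mol.
Low-spin: t₂g⁶ eg⁰, orbital CFSE = -2.4Δₒ = -233 kJ/mol; plus 2 excess pairs × P = +380 kJ/mol; total 147 kJ/mol.
The difference is 147 − (-39) = 186 kJ/mol, so high-spin lies lower.

186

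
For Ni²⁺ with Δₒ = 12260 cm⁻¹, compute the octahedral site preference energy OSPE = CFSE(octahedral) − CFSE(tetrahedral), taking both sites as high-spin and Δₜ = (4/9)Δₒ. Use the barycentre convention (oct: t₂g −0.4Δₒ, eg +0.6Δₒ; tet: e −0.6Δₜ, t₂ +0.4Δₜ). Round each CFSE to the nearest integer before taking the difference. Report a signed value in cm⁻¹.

-10353

Group 10 minus oxidation state +2 gives a d⁸ configuration for Ni²⁺.
Octahedral high-spin t₂g⁶ eg²: CFSE = -1.2 × 12260 = -14712 cm⁻¹.
In a tetrahedral site the filling is e⁴ t₂⁴: CFSE(tet) = -0.8Δₜ = -0.8 × (4/9)(12260) = -4359 cm⁻¹.
OSPE = -14712 − (-4359) = -10353 cm⁻¹.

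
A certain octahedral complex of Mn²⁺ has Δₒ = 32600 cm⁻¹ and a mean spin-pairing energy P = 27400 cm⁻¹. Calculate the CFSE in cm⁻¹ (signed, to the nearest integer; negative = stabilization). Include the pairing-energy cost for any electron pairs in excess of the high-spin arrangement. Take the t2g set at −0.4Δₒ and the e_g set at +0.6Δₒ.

Mn is in group 7, so Mn²⁺ is d⁵ (7 − 2 = 5).
Since Δₒ = 32600 cm⁻¹ > P = 27400 cm⁻¹, the complex adopts the low-spin configuration.
Configuration: t2g^5 e_g^0.
Orbital CFSE = -2.0Δₒ = -2.0 × 32600 = -65200 cm⁻¹.
Excess pairs vs high-spin: 2 − 0 = 2; pairing cost = +54800 cm⁻¹.
Net CFSE = -65200 + 54800 = -10400 cm⁻¹.

-10400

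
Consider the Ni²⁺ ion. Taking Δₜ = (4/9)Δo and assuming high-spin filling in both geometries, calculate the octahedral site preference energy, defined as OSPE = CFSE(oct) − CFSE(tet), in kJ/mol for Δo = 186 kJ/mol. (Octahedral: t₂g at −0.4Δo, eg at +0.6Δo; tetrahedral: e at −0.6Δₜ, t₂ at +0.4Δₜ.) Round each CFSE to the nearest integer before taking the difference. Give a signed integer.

-157

Ni is in group 10, so Ni²⁺ is d⁸ (10 − 2 = 8).
In an octahedral site d⁸ (HS) is t2g^6 e_g^2, giving CFSE(oct) = -1.2Δo = -223 kJ/mol.
Tetrahedral e^4 t2^4 gives -0.8Δₜ = -0.8 × (4/9) × 186 = -66 kJ/mol.
OSPE = -223 − (-66) = -157 kJ/mol.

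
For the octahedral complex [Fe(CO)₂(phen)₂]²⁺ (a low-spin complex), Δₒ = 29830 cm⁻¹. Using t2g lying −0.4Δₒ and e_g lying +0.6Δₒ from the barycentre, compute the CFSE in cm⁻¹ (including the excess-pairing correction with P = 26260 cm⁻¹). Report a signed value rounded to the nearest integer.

-19072

Ligand charges: 2×(+0) from CO and 2×(+0) from phen sum to +0; with overall charge +2, Fe is +2.
Fe is in group 8, so Fe²⁺ is d⁶ (8 − 2 = 6).
The d⁶ electrons fill as t2g^6 e_g^0.
Orbital CFSE = 6(-0.4) + 0(0.6) = -2.4Δₒ = -2.4 × 29830 = -71592 cm⁻¹.
High-spin d⁶ would be t2g^4 e_g^2 with 1 pair; low-spin has 3, so 2 excess pairs cost +2P = +52520 cm⁻¹.
Net CFSE = -71592 + 52520 = -19072 cm⁻¹.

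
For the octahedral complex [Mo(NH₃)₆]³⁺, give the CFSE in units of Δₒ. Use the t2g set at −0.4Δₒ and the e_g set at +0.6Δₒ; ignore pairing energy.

-1.2 Δₒ

NH₃ is neutral, so the +3 overall charge sits on Mo: oxidation state +3.
Group 6 minus oxidation state +3 gives a d³ configuration for Mo³⁺.
For octahedral d³ the high- and low-spin configurations coincide.
Configuration: t2g^3 e_g^0.
CFSE = 3(-0.4Δₒ) + 0(0.6Δₒ) = -1.2Δₒ + 0.0Δₒ = -1.2Δₒ.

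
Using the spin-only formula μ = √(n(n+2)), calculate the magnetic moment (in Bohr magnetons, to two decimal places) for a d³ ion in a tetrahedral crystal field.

Tetrahedral fields are weak (Δₜ ≈ 4/9 Δₒ), so electrons fill high-spin.
Configuration: e^2 t2^1 → 3 unpaired electrons.
μ(spin-only) = √[3(3+2)] = √15 ≈ 3.87 Bohr magnetons.

3.87 Bohr magnetons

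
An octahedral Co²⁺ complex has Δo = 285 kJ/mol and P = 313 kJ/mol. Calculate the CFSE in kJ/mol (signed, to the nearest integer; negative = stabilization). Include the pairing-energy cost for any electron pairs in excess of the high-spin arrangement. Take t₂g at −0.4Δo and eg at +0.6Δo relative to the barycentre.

-228

Group 9 minus oxidation state +2 gives a d⁷ configuration for Co²⁺.
With Δo < P the complex is high-spin.
That gives t₂g⁵ eg².
Orbital CFSE = -0.8Δo = -0.8 × 285 = -228 kJ/mol.
High-spin has no excess pairs, so no pairing correction applies.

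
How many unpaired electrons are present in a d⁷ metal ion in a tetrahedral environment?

With tetrahedral geometry the complex is necessarily high-spin.
Configuration: e^4 t2^3, giving 3 unpaired electrons.

3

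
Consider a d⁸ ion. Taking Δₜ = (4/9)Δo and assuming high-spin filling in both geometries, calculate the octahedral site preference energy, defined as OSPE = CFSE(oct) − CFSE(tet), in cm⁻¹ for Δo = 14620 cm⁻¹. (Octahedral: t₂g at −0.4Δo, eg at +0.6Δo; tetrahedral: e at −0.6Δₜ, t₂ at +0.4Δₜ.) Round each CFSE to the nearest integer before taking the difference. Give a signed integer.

Octahedral (high-spin): t₂g⁶ eg², CFSE = 6(−0.4) + 2(+0.6) = -1.2Δo = -1.2 × 14620 = -17544 cm⁻¹.
In a tetrahedral site the filling is e⁴ t₂⁴: CFSE(tet) = -0.8Δₜ = -0.8 × (4/9)(14620) = -5198 cm⁻¹.
OSPE = CFSE(oct) − CFSE(tet) = -17544 − (-5198) = -12346 cm⁻¹.

-12346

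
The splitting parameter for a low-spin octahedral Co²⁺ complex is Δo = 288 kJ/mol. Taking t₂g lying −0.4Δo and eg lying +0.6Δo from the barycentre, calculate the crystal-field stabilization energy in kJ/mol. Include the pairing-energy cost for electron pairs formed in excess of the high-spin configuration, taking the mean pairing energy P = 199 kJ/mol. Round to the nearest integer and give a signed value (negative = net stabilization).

-319

Co sits in group 9; removing 2 electrons leaves Co²⁺ with 9 − 2 = 7 d electrons.
Electron filling gives t₂g⁶ eg¹.
CFSE(orbital) = 6×(-0.4Δo) + 1×(0.6Δo) = -1.8Δo; with Δo = 288 kJ/mol that is -518 kJ/mol.
Relative to high-spin t₂g⁵ eg² (2 paired), the low-spin configuration has 1 additional pair, contributing +1 × 199 = +199 kJ/mol.
Combining: -518 + 199 = -319 kJ/mol.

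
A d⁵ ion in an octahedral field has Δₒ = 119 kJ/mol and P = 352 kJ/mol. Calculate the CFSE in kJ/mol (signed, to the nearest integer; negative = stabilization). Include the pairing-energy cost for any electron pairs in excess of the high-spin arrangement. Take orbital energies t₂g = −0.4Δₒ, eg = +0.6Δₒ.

Since Δₒ = 119 kJ/mol < P = 352 kJ/mol, the complex adopts the high-spin configuration.
Configuration: t₂g³ eg².
Orbital CFSE = 0.0Δₒ = 0.0 × 119 = 0 kJ/mol.
High-spin has no excess pairs, so no pairing correction applies.

0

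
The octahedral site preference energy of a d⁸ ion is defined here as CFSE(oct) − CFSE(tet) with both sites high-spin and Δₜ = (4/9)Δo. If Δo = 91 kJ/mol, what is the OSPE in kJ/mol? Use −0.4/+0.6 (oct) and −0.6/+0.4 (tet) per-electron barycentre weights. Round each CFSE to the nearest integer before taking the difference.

Octahedral high-spin t2g^6 e_g^2: CFSE = -1.2 × 91 = -109 kJ/mol.
Tetrahedral: e^4 t2^4, CFSE = 4(−0.6) + 4(+0.4) = -0.8Δₜ = -0.8 × (4/9) × 91 = -32 kJ/mol.
Subtracting, OSPE = -109 − (-32) = -77 kJ/mol.

-77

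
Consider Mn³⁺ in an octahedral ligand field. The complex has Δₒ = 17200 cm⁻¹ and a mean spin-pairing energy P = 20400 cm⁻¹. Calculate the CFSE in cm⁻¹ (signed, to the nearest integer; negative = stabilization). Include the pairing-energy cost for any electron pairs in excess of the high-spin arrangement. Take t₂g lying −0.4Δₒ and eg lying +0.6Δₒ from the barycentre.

-10320

Group 7 minus oxidation state +3 gives a d⁴ configuration for Mn³⁺.
Δₒ < P, so pairing is avoided: the ground state is high-spin.
Configuration: t₂g³ eg¹.
Orbital CFSE = -0.6Δₒ = -0.6 × 17200 = -10320 cm⁻¹.
High-spin has no excess pairs, so no pairing correction applies.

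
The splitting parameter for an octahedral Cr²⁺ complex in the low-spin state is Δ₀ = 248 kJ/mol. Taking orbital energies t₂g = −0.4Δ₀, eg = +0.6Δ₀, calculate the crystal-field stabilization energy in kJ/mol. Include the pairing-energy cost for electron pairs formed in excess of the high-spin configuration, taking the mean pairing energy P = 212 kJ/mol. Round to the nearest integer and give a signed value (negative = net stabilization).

-185

Cr²⁺: group 6, so d-count = 6 − 2 = 4.
Electron filling gives t₂g⁴ eg⁰.
Orbital CFSE = 4(-0.4) + 0(0.6) = -1.6Δ₀ = -1.6 × 248 = -397 kJ/mol.
Pairing penalty: 1 pair vs 0 in the high-spin reference → 1 extra × P = 212 kJ/mol.
Overall CFSE = -397 + 212 = -185 kJ/mol.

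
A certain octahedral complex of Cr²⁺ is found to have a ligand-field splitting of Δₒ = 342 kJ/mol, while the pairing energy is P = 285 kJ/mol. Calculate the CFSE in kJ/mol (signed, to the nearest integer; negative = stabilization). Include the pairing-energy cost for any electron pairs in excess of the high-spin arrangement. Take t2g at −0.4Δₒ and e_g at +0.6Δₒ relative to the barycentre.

Group 6 minus oxidation state +2 gives a d⁴ configuration for Cr²⁺.
Δₒ > P, so pairing is preferred: the ground state is low-spin.
Filling d⁴ accordingly: t2g^4 e_g^0.
Orbital CFSE = -1.6Δₒ = -1.6 × 342 = -547 kJ/mol.
Excess pairs vs high-spin: 1 − 0 = 1; pairing cost = +285 kJ/mol.
Net CFSE = -547 + 285 = -262 kJ/mol.

-262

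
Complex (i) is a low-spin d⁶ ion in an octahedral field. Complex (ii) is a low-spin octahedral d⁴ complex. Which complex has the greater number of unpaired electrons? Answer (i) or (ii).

(i): t₂g⁶ eg⁰ → 0 unpaired.
(ii): t₂g⁴ eg⁰ → 2 unpaired.
So (ii) has more unpaired electrons.

(ii)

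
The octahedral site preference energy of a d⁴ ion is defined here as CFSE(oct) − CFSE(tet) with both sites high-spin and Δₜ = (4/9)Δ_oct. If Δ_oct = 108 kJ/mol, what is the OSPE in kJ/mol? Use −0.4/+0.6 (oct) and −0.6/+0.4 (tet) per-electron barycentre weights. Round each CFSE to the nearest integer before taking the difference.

-46

In an octahedral site d⁴ (HS) is t₂g³ eg¹, giving CFSE(oct) = -0.6Δ_oct = -65 kJ/mol.
In a tetrahedral site the filling is e² t₂²: CFSE(tet) = -0.4Δₜ = -0.4 × (4/9)(108) = -19 kJ/mol.
OSPE = CFSE(oct) − CFSE(tet) = -65 − (-19) = -46 kJ/mol.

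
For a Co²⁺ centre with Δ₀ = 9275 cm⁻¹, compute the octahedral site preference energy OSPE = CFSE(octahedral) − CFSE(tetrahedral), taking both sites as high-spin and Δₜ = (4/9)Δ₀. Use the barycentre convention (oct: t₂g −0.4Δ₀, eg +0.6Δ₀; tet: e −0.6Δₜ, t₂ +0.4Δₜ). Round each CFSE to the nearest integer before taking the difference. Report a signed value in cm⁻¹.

-2473

Co²⁺: group 9, so d-count = 9 − 2 = 7.
Octahedral (high-spin): t2g^5 e_g^2, CFSE = 5(−0.4) + 2(+0.6) = -0.8Δ₀ = -0.8 × 9275 = -7420 cm⁻¹.
Tetrahedral: e^4 t2^3, CFSE = 4(−0.6) + 3(+0.4) = -1.2Δₜ = -1.2 × (4/9) × 9275 = -4947 cm⁻¹.
Subtracting, OSPE = -7420 − (-4947) = -2473 cm⁻¹.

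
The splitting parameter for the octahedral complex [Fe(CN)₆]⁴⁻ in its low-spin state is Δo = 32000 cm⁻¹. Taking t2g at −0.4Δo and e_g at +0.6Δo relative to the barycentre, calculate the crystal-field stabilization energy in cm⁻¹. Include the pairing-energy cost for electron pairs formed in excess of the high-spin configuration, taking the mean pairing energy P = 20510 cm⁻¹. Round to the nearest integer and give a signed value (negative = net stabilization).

Each CN⁻ contributes -1; 6 × (-1) = -6. With overall charge -4, Fe is in the +2 oxidation state.
Group 8 minus oxidation state +2 gives a d⁶ configuration for Fe²⁺.
The d⁶ electrons fill as t2g^6 e_g^0.
Orbital CFSE = 6(-0.4) + 0(0.6) = -2.4Δo = -2.4 × 32000 = -76800 cm⁻¹.
Relative to high-spin t2g^4 e_g^2 (1 paired), the low-spin configuration has 2 additional pairs, contributing +2 × 20510 = +41020 cm⁻¹.
Net CFSE = -76800 + 41020 = -35780 cm⁻¹.

-35780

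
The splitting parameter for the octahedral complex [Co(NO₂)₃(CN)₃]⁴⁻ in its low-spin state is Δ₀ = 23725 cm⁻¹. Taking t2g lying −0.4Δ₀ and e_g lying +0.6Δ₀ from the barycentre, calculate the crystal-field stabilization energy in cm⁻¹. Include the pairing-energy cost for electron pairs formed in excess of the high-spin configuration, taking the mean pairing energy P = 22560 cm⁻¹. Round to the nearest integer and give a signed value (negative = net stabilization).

Ligand charges: 3×(-1) from NO₂⁻ and 3×(-1) from CN⁻ sum to -6; with overall charge -4, Co is +2.
Group 9 minus oxidation state +2 gives a d⁷ configuration for Co²⁺.
Configuration: t2g^6 e_g^1.
The orbital stabilization is -1.8Δ₀ = -1.8 × 23725 = -42705 cm⁻¹.
High-spin d⁷ would be t2g^5 e_g^2 with 2 pairs; low-spin has 3, so 1 excess pair costs +1P = +22560 cm⁻¹.
Combining: -42705 + 22560 = -20145 cm⁻¹.

-20145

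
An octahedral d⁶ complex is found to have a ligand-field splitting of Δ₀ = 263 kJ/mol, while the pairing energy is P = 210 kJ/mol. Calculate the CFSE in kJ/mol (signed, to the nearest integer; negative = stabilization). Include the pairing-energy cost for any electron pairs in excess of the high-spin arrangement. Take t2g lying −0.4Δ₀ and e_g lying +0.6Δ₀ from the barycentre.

Since Δ₀ = 263 kJ/mol > P = 210 kJ/mol, the complex adopts the low-spin configuration.
Filling d⁶ accordingly: t2g^6 e_g^0.
Orbital CFSE = -2.4Δ₀ = -2.4 × 263 = -631 kJ/mol.
Excess pairs vs high-spin: 3 − 1 = 2; pairing cost = +420 kJ/mol.
Net CFSE = -631 + 420 = -211 kJ/mol.

-211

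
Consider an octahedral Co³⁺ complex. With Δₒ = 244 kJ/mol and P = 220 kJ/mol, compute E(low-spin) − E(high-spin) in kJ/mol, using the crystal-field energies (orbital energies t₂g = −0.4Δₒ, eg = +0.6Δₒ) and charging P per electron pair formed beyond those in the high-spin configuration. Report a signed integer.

Group 9 minus oxidation state +3 gives a d⁶ configuration for Co³⁺.
High-spin: t₂g⁴ eg², CFSE = -0.4Δₒ = -98 kJ/mol.
For low-spin the configuration is t₂g⁶ eg⁰: orbital energy -2.4 × 244 = -586 kJ/mol, and 2 additional pairs relative to high-spin add 440 kJ/mol, giving -146 kJ/mol.
Thus E(LS) − E(HS) = -48 kJ/mol.

-48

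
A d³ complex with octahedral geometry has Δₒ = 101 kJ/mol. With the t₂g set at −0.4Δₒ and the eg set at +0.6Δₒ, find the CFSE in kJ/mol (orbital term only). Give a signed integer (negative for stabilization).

Configuration: t₂g³ eg⁰.
The orbital stabilization is -1.2Δₒ = -1.2 × 101 = -121 kJ/mol.

-121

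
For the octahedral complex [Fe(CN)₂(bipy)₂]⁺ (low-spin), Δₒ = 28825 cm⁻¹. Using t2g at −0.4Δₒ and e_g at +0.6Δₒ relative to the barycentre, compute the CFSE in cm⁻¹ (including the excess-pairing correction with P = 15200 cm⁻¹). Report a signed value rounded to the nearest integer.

Ligand charges: 2×(-1) from CN⁻ and 2×(+0) from bipy sum to -2; with overall charge +1, Fe is +3.
Fe sits in group 8; removing 3 electrons leaves Fe³⁺ with 8 − 3 = 5 d electrons.
Configuration: t2g^5 e_g^0.
The orbital stabilization is -2.0Δₒ = -2.0 × 28825 = -57650 cm⁻¹.
High-spin d⁵ would be t2g^3 e_g^2 with 0 pairs; low-spin has 2, so 2 excess pairs cost +2P = +30400 cm⁻¹.
Net CFSE = -57650 + 30400 = -27250 cm⁻¹.

-27250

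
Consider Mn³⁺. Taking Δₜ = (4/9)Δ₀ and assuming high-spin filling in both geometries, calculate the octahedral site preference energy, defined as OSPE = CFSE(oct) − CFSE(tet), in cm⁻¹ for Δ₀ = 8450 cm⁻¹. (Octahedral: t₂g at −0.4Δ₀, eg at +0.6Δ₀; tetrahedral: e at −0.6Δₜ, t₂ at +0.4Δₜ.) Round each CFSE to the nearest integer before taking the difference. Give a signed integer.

Mn³⁺: group 7, so d-count = 7 − 3 = 4.
Octahedral high-spin t2g^3 e_g^1: CFSE = -0.6 × 8450 = -5070 cm⁻¹.
In a tetrahedral site the filling is e^2 t2^2: CFSE(tet) = -0.4Δₜ = -0.4 × (4/9)(8450) = -1502 cm⁻¹.
OSPE = -5070 − (-1502) = -3568 cm⁻¹.

-3568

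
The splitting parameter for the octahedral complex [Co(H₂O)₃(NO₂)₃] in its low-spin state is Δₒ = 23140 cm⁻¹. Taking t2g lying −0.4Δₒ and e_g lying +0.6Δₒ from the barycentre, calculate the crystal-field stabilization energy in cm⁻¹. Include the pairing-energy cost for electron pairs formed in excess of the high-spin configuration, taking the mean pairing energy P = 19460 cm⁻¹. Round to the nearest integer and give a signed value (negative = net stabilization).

-16616

Ligand charges: 3×(+0) from H₂O and 3×(-1) from NO₂⁻ sum to -3; with overall charge +0, Co is +3.
Co³⁺: group 9, so d-count = 9 − 3 = 6.
Electron filling gives t2g^6 e_g^0.
Orbital CFSE = 6(-0.4) + 0(0.6) = -2.4Δₒ = -2.4 × 23140 = -55536 cm⁻¹.
Relative to high-spin t2g^4 e_g^2 (1 paired), the low-spin configuration has 2 additional pairs, contributing +2 × 19460 = +38920 cm⁻¹.
Combining: -55536 + 38920 = -16616 cm⁻¹.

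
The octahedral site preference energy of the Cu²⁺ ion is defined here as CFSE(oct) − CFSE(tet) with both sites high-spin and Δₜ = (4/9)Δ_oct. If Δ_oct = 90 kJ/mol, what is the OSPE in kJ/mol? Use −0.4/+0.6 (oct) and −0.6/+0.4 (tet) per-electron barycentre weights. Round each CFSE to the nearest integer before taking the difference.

Group 11 minus oxidation state +2 gives a d⁹ configuration for Cu²⁺.
In an octahedral site d⁹ (HS) is t2g^6 e_g^3, giving CFSE(oct) = -0.6Δ_oct = -54 kJ/mol.
In a tetrahedral site the filling is e^4 t2^5: CFSE(tet) = -0.4Δₜ = -0.4 × (4/9)(90) = -16 kJ/mol.
OSPE = CFSE(oct) − CFSE(tet) = -54 − (-16) = -38 kJ/mol.

-38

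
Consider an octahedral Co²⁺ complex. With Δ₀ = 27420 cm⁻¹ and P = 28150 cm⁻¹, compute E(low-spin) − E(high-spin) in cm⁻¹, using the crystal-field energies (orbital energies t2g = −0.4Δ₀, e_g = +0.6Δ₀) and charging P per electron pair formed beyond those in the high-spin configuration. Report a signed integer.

730

Co is in group 9, so Co²⁺ is d⁷ (9 − 2 = 7).
High-spin: t2g^5 e_g^2, CFSE = -0.8Δ₀ = -21936 cm⁻¹.
Low-spin: t2g^6 e_g^1, orbital CFSE = -1.8Δ₀ = -49356 cm⁻¹; plus 1 excess pair × P = +28150 cm⁻¹; total -21206 cm⁻¹.
The difference is -21206 − (-21936) = 730 cm⁻¹, so high-spin lies lower.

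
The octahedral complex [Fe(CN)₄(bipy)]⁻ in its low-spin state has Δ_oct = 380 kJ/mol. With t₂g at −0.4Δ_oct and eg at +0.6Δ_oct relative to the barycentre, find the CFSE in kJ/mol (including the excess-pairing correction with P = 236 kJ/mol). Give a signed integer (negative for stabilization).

-288

Ligand charges: 4×(-1) from CN⁻ and 1×(+0) from bipy sum to -4; with overall charge -1, Fe is +3.
Fe³⁺: group 8, so d-count = 8 − 3 = 5.
The d⁵ electrons fill as t₂g⁵ eg⁰.
The orbital stabilization is -2.0Δ_oct = -2.0 × 380 = -760 kJ/mol.
Pairing penalty: 2 pairs vs 0 in the high-spin reference → 2 extra × P = 472 kJ/mol.
Overall CFSE = -760 + 472 = -288 kJ/mol.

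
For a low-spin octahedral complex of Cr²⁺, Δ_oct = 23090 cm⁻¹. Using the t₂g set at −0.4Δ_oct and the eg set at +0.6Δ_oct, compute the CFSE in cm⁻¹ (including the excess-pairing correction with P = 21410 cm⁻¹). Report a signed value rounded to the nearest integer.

Cr is in group 6, so Cr²⁺ is d⁴ (6 − 2 = 4).
The d⁴ electrons fill as t₂g⁴ eg⁰.
Orbital CFSE = 4(-0.4) + 0(0.6) = -1.6Δ_oct = -1.6 × 23090 = -36944 cm⁻¹.
Relative to high-spin t₂g³ eg¹ (0 paired), the low-spin configuration has 1 additional pair, contributing +1 × 21410 = +21410 cm⁻¹.
Net CFSE = -36944 + 21410 = -15534 cm⁻¹.

-15534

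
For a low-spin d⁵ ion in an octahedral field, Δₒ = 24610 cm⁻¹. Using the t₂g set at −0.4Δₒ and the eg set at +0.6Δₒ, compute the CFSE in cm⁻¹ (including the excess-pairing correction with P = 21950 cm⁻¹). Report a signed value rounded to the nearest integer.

Configuration: t₂g⁵ eg⁰.
CFSE(orbital) = 5×(-0.4Δₒ) + 0×(0.6Δₒ) = -2.0Δₒ; with Δₒ = 24610 cm⁻¹ that is -49220 cm⁻¹.
Pairing penalty: 2 pairs vs 0 in the high-spin reference → 2 extra × P = 43900 cm⁻¹.
Net CFSE = -49220 + 43900 = -5320 cm⁻¹.

-5320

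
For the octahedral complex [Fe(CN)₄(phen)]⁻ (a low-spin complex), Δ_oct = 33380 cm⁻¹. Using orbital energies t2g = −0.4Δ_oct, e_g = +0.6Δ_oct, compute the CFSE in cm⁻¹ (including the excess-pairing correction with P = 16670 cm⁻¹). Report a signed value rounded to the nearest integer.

Ligand charges: 4×(-1) from CN⁻ and 1×(+0) from phen sum to -4; with overall charge -1, Fe is +3.
Fe sits in group 8; removing 3 electrons leaves Fe³⁺ with 8 − 3 = 5 d electrons.
The d⁵ electrons fill as t2g^5 e_g^0.
CFSE(orbital) = 5×(-0.4Δ_oct) + 0×(0.6Δ_oct) = -2.0Δ_oct; with Δ_oct = 33380 cm⁻¹ that is -66760 cm⁻¹.
Pairing penalty: 2 pairs vs 0 in the high-spin reference → 2 extra × P = 33340 cm⁻¹.
Overall CFSE = -66760 + 33340 = -33420 cm⁻¹.

-33420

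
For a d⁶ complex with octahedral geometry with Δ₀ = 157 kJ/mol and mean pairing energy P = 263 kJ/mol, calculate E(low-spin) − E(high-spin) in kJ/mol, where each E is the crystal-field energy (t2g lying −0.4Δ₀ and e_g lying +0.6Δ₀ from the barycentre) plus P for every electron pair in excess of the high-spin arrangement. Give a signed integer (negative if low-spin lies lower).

High-spin d⁶ fills as t2g^4 e_g^2 with CFSE 4(−0.4) + 2(+0.6) = -0.4Δ₀ = -63 kJ/mol.
For low-spin the configuration is t2g^6 e_g^0: orbital energy -2.4 × 157 = -377 kJ/mol, and 2 additional pairs relative to high-spin add 526 kJ/mol, giving 149 kJ/mol.
The difference is 149 − (-63) = 212 kJ/mol, so high-spin lies lower.

212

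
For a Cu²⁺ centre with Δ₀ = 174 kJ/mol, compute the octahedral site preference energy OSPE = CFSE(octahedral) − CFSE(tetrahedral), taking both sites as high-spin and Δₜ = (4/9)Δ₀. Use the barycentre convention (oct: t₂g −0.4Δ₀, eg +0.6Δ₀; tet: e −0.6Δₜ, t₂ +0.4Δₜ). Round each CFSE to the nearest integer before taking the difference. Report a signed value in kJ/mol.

Group 11 minus oxidation state +2 gives a d⁹ configuration for Cu²⁺.
In an octahedral site d⁹ (HS) is t₂g⁶ eg³, giving CFSE(oct) = -0.6Δ₀ = -104 kJ/mol.
In a tetrahedral site the filling is e⁴ t₂⁵: CFSE(tet) = -0.4Δₜ = -0.4 × (4/9)(174) = -31 kJ/mol.
OSPE = CFSE(oct) − CFSE(tet) = -104 − (-31) = -73 kJ/mol.

-73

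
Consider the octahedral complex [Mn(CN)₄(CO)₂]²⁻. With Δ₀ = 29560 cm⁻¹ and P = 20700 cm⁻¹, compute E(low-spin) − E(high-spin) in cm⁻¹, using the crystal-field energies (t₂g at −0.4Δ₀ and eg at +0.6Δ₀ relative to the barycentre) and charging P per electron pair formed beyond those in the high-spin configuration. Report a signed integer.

-17720

Ligand charges: 4×(-1) from CN⁻ and 2×(+0) from CO sum to -4; with overall charge -2, Mn is +2.
Mn is in group 7, so Mn²⁺ is d⁵ (7 − 2 = 5).
High-spin d⁵ fills as t₂g³ eg² with CFSE 3(−0.4) + 2(+0.6) = 0.0Δ₀ = 0 cm⁻¹.
Low-spin t₂g⁵ eg⁰ gives -2.0Δ₀ = -59120 cm⁻¹, but forming 2 extra pairs costs 2P = 41400 cm⁻¹, so E(LS) = -59120 + 41400 = -17720 cm⁻¹.
Thus E(LS) − E(HS) = -17720 cm⁻¹.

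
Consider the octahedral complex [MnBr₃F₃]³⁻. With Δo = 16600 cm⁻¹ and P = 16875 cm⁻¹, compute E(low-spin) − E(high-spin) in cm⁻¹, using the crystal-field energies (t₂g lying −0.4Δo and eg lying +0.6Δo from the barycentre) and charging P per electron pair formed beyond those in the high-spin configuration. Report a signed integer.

Ligand charges: 3×(-1) from Br⁻ and 3×(-1) from F⁻ sum to -6; with overall charge -3, Mn is +3.
Mn is in group 7, so Mn³⁺ is d⁴ (7 − 3 = 4).
High-spin d⁴ fills as t₂g³ eg¹ with CFSE 3(−0.4) + 1(+0.6) = -0.6Δo = -9960 cm⁻¹.
Low-spin: t₂g⁴ eg⁰, orbital CFSE = -1.6Δo = -26560 cm⁻¹; plus 1 excess pair × P = +16875 cm⁻¹; total -9685 cm⁻¹.
Thus E(LS) − E(HS) = 275 cm⁻¹.

275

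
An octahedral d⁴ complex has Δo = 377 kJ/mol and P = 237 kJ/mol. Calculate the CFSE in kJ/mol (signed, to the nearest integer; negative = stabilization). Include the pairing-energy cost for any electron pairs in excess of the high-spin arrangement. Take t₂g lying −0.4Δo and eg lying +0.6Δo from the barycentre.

With Δo > P the complex is low-spin.
That gives t₂g⁴ eg⁰.
Orbital CFSE = -1.6Δo = -1.6 × 377 = -603 kJ/mol.
Excess pairs vs high-spin: 1 − 0 = 1; pairing cost = +237 kJ/mol.
Net CFSE = -603 + 237 = -366 kJ/mol.

-366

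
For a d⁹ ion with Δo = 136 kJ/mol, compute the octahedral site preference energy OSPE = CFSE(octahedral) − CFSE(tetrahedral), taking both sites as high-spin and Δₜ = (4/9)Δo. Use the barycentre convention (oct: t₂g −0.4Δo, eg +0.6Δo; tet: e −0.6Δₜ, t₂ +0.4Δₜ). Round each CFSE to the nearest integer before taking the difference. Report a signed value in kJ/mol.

-58

In an octahedral site d⁹ (HS) is t₂g⁶ eg³, giving CFSE(oct) = -0.6Δo = -82 kJ/mol.
Tetrahedral e⁴ t₂⁵ gives -0.4Δₜ = -0.4 × (4/9) × 136 = -24 kJ/mol.
OSPE = -82 − (-24) = -58 kJ/mol.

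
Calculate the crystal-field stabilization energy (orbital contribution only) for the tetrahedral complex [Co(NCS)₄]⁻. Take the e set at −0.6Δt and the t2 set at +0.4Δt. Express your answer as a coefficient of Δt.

-0.6 Δt

Each NCS⁻ contributes -1; 4 × (-1) = -4. With overall charge -1, Co is in the +3 oxidation state.
Co³⁺: group 9, so d-count = 9 − 3 = 6.
Tetrahedral fields are weak (Δₜ ≈ 4/9 Δₒ), so electrons fill high-spin.
Configuration: e^3 t2^3.
CFSE = 3(-0.6Δt) + 3(0.4Δt) = -1.8Δt + 1.2Δt = -0.6Δt.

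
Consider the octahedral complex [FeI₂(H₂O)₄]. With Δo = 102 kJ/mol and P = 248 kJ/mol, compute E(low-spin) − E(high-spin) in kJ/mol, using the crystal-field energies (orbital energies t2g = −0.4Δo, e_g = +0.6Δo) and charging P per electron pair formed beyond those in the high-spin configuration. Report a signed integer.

292

Ligand charges: 2×(-1) from I⁻ and 4×(+0) from H₂O sum to -2; with overall charge +0, Fe is +2.
Fe²⁺: group 8, so d-count = 8 − 2 = 6.
High-spin d⁶ fills as t2g^4 e_g^2 with CFSE 4(−0.4) + 2(+0.6) = -0.4Δo = -41 kJ/mol.
For low-spin the configuration is t2g^6 e_g^0: orbital energy -2.4 × 102 = -245 kJ/mol, and 2 additional pairs relative to high-spin add 496 kJ/mol, giving 251 kJ/mol.
The difference is 251 − (-41) = 292 kJ/mol, so high-spin lies lower.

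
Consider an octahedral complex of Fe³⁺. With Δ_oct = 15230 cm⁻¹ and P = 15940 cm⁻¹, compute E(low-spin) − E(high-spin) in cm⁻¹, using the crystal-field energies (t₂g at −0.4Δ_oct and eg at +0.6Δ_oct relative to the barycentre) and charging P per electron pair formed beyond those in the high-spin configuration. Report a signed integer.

Fe is in group 8, so Fe³⁺ is d⁵ (8 − 3 = 5).
High-spin d⁵ fills as t₂g³ eg² with CFSE 3(−0.4) + 2(+0.6) = 0.0Δ_oct = 0 cm⁻¹.
For low-spin the configuration is t₂g⁵ eg⁰: orbital energy -2.0 × 15230 = -30460 cm⁻¹, and 2 additional pairs relative to high-spin add 31880 cm⁻¹, giving 1420 cm⁻¹.
Thus E(LS) − E(HS) = 1420 cm⁻¹.

1420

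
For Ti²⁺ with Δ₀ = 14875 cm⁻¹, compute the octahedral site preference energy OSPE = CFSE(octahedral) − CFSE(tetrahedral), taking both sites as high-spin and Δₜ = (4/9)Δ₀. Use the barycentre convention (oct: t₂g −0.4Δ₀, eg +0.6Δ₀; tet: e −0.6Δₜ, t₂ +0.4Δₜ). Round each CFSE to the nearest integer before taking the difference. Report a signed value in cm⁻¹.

Ti sits in group 4; removing 2 electrons leaves Ti²⁺ with 4 − 2 = 2 d electrons.
Octahedral high-spin t₂g² eg⁰: CFSE = -0.8 × 14875 = -11900 cm⁻¹.
Tetrahedral e² t₂⁰ gives -1.2Δₜ = -1.2 × (4/9) × 14875 = -7933 cm⁻¹.
OSPE = CFSE(oct) − CFSE(tet) = -11900 − (-7933) = -3967 cm⁻¹.

-3967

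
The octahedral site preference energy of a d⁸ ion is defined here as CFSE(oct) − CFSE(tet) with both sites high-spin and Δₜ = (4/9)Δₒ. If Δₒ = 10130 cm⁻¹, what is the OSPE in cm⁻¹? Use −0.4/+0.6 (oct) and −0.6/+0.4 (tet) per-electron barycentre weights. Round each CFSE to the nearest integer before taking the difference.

Octahedral high-spin t₂g⁶ eg²: CFSE = -1.2 × 10130 = -12156 cm⁻¹.
Tetrahedral: e⁴ t₂⁴, CFSE = 4(−0.6) + 4(+0.4) = -0.8Δₜ = -0.8 × (4/9) × 10130 = -3602 cm⁻¹.
OSPE = -12156 − (-3602) = -8554 cm⁻¹.

-8554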